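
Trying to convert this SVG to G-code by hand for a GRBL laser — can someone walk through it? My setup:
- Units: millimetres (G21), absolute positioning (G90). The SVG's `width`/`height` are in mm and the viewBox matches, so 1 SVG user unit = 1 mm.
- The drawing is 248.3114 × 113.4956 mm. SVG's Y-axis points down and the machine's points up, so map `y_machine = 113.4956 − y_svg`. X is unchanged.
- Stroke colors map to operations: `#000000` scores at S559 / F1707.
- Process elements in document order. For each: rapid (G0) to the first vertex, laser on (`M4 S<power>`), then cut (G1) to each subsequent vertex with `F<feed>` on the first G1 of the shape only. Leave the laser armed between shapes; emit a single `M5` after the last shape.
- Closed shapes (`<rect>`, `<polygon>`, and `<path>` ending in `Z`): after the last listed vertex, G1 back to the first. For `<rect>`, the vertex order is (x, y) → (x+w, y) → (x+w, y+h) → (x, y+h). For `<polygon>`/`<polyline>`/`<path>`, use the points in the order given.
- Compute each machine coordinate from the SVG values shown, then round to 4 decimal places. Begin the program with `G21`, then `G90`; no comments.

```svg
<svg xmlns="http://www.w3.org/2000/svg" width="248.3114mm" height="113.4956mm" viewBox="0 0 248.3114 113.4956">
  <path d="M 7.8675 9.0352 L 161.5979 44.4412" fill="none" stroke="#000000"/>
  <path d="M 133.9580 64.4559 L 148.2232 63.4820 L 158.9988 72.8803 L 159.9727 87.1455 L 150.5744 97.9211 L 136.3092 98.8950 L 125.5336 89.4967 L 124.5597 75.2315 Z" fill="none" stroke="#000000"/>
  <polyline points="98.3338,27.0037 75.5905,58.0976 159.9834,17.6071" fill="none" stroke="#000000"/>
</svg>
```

Since the viewBox matches the mm dimensions, user units are millimetres directly. The only transform is the Y-flip y_m = 113.4956 − y_svg.

Shape 1 is a line segment drawn with `<path>`. Its stroke #000000 means score at S559, F1707. After flipping Y the toolpath is (7.8675,104.4604) → (161.5979,69.0544).

Shape 2 is a regular polygon drawn with `<path>`. Its stroke #000000 means score at S559, F1707. After flipping Y the toolpath is (133.9580,49.0397) → (148.2232,50.0136) → (158.9988,40.6153) → (159.9727,26.3501) → (150.5744,15.5745) → (136.3092,14.6006) → (125.5336,23.9989) → (124.5597,38.2641) → (133.9580,49.0397), returning to the start.

Shape 3 is a open polyline drawn with `<polyline>`. Its stroke #000000 means score at S559, F1707. After flipping Y the toolpath is (98.3338,86.4919) → (75.5905,55.3980) → (159.9834,95.8885).

G21
G90
G0 X7.8675 Y104.4604
M4 S559
G1 X161.5979 Y69.0544 F1707
G0 X133.9580 Y49.0397
M4 S559
G1 X148.2232 Y50.0136 F1707
G1 X158.9988 Y40.6153
G1 X159.9727 Y26.3501
G1 X150.5744 Y15.5745
G1 X136.3092 Y14.6006
G1 X125.5336 Y23.9989
G1 X124.5597 Y38.2641
G1 X133.9580 Y49.0397
G0 X98.3338 Y86.4919
M4 S559
G1 X75.5905 Y55.3980 F1707
G1 X159.9834 Y95.8885
M5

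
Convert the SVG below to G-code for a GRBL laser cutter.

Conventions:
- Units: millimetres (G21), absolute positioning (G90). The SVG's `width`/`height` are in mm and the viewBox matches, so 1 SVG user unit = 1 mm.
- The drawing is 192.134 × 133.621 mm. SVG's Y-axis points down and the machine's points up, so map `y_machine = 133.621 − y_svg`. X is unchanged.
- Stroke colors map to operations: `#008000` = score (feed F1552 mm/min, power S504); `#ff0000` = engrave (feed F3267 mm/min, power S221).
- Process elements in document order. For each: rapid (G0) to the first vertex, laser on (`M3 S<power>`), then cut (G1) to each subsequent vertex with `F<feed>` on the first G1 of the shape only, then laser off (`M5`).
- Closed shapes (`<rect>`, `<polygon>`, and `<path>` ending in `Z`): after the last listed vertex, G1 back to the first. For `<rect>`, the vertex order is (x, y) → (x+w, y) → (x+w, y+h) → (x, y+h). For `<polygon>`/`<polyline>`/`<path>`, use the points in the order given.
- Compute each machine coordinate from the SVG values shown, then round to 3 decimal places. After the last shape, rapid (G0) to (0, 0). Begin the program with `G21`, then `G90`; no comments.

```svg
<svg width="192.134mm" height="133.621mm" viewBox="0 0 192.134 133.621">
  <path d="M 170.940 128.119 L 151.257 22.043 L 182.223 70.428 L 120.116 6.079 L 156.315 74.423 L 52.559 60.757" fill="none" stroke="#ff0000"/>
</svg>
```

G21
G90
G0 X170.940 Y5.502
M3 S221
G1 X151.257 Y111.578 F3267
G1 X182.223 Y63.193
G1 X120.116 Y127.542
G1 X156.315 Y59.198
G1 X52.559 Y72.864
M5
G0 X0.000 Y0.000

Since the viewBox matches the mm dimensions, user units are millimetres directly. The only transform is the Y-flip y_m = 133.621 − y_svg.

Shape 1 is a open polyline drawn with `<path>`. Its stroke #ff0000 means engrave at S221, F3267. After flipping Y the toolpath is (170.940,5.502) → (151.257,111.578) → (182.223,63.193) → (120.116,127.542) → (156.315,59.198) → (52.559,72.864).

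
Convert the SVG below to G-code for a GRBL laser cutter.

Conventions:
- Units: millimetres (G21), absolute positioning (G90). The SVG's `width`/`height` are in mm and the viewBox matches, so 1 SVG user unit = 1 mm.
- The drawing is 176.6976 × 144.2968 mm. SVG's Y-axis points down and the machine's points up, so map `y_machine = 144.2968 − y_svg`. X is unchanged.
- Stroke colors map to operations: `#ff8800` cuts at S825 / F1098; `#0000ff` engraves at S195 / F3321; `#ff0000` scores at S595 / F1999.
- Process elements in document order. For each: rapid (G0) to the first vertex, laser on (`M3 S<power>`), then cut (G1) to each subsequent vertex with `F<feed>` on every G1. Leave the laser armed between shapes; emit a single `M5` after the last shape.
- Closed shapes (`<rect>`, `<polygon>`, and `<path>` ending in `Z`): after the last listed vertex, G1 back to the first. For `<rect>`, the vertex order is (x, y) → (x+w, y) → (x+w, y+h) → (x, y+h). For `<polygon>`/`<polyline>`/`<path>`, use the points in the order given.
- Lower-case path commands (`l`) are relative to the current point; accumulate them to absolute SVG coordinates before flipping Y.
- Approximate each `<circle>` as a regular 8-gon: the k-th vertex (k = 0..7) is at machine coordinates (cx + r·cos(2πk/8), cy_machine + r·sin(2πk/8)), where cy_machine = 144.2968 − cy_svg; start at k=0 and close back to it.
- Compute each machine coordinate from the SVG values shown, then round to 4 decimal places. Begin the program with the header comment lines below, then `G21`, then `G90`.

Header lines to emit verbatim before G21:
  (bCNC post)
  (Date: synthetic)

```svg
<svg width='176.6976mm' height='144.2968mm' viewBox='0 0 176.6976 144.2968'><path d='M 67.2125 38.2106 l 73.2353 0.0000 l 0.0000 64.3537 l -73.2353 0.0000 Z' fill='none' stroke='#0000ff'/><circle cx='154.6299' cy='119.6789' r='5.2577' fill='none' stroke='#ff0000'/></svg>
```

(bCNC post)
(Date: synthetic)
G21
G90
G0 X67.2125 Y106.0862
M3 S195
G1 X140.4478 Y106.0862 F3321
G1 X140.4478 Y41.7325 F3321
G1 X67.2125 Y41.7325 F3321
G1 X67.2125 Y106.0862 F3321
G0 X159.8876 Y24.6179
M3 S595
G1 X158.3477 Y28.3357 F1999
G1 X154.6299 Y29.8756 F1999
G1 X150.9121 Y28.3357 F1999
G1 X149.3722 Y24.6179 F1999
G1 X150.9121 Y20.9001 F1999
G1 X154.6299 Y19.3602 F1999
G1 X158.3477 Y20.9001 F1999
G1 X159.8876 Y24.6179 F1999
M5

1 u = 1 mm; y_m = 144.2968 − y.

[1] `<path>` rectangle, #0000ff→engrave S195 F3321: (67.2125,106.0862) → (140.4478,106.0862) → (140.4478,41.7325) → (67.2125,41.7325) → (67.2125,106.0862) (closed)

[2] `<circle>` circle, #ff0000→score S595 F1999: (159.8876,24.6179) → (158.3477,28.3357) → (154.6299,29.8756) → (150.9121,28.3357) → (149.3722,24.6179) → (150.9121,20.9001) → (154.6299,19.3602) → (158.3477,20.9001) → (159.8876,24.6179) (closed)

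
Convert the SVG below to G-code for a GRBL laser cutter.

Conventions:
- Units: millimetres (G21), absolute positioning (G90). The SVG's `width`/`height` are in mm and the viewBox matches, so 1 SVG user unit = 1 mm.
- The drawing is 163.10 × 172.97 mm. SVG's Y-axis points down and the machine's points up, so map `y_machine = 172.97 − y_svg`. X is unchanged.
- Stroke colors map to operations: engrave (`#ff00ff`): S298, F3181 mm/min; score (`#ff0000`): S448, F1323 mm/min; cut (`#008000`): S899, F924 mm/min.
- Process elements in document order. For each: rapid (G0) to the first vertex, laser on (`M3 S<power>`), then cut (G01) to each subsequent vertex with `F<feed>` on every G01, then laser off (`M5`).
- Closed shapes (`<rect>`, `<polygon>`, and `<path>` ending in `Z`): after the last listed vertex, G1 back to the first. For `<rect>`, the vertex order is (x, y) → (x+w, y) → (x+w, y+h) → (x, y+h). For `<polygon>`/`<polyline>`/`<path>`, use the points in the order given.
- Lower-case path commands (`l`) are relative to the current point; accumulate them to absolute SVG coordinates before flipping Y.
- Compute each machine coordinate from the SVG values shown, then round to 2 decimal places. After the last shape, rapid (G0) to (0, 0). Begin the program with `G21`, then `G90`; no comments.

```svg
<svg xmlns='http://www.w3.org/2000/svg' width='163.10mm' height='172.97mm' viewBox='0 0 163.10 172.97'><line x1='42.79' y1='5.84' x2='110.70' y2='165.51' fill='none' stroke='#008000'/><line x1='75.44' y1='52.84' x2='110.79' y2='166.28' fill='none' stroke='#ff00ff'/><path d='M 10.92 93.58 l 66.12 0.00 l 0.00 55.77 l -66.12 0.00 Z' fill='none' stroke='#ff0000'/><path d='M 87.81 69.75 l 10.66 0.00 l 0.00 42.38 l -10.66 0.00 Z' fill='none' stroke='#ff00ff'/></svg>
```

G21
G90
G0 X42.79 Y167.13
M3 S899
G01 X110.70 Y7.46 F924
M5
G0 X75.44 Y120.13
M3 S298
G01 X110.79 Y6.69 F3181
M5
G0 X10.92 Y79.39
M3 S448
G01 X77.04 Y79.39 F1323
G01 X77.04 Y23.62 F1323
G01 X10.92 Y23.62 F1323
G01 X10.92 Y79.39 F1323
M5
G0 X87.81 Y103.22
M3 S298
G01 X98.47 Y103.22 F3181
G01 X98.47 Y60.84 F3181
G01 X87.81 Y60.84 F3181
G01 X87.81 Y103.22 F3181
M5
G0 X0.00 Y0.00

1 u = 1 mm; y_m = 172.97 − y.

[1] `<line>` line segment, #008000→cut S899 F924: (42.79,167.13) → (110.70,7.46)

[2] `<line>` line segment, #ff00ff→engrave S298 F3181: (75.44,120.13) → (110.79,6.69)

[3] `<path>` rectangle, #ff0000→score S448 F1323: (10.92,79.39) → (77.04,79.39) → (77.04,23.62) → (10.92,23.62) → (10.92,79.39) (closed)

[4] `<path>` rectangle, #ff00ff→engrave S298 F3181: (87.81,103.22) → (98.47,103.22) → (98.47,60.84) → (87.81,60.84) → (87.81,103.22) (closed)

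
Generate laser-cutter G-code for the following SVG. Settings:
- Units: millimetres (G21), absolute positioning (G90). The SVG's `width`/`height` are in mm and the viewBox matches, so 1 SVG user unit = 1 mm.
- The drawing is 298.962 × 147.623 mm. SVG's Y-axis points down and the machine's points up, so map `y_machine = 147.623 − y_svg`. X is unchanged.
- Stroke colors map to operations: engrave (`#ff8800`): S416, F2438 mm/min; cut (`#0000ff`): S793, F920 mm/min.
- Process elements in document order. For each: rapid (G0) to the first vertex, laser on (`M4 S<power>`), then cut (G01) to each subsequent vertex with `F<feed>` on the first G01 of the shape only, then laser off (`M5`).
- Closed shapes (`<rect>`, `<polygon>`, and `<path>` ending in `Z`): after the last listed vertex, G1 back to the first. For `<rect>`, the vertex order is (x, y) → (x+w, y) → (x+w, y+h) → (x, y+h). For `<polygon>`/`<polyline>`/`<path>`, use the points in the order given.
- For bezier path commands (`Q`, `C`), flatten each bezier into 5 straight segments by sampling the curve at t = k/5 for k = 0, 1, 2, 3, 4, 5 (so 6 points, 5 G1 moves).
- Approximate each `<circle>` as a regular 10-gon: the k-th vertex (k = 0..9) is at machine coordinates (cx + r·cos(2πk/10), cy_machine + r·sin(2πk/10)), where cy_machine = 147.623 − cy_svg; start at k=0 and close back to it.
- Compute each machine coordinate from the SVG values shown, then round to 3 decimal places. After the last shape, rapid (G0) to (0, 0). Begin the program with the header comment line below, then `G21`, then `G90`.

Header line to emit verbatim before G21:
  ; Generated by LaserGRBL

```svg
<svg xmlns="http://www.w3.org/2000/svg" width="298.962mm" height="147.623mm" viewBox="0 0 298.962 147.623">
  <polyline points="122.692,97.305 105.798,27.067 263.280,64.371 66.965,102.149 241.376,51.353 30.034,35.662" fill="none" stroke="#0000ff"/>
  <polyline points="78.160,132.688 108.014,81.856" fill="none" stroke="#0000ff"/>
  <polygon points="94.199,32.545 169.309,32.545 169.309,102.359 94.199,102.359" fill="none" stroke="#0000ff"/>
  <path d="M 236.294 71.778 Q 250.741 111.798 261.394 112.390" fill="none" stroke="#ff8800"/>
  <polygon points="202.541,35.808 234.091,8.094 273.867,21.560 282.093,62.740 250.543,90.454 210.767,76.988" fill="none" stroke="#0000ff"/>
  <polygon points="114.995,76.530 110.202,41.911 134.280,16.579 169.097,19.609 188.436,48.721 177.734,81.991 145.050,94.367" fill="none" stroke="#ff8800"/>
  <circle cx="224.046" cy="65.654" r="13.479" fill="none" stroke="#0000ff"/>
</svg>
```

; Generated by LaserGRBL
G21
G90
G0 X122.692 Y50.318
M4 S793
G01 X105.798 Y120.556 F920
G01 X263.280 Y83.252
G01 X66.965 Y45.474
G01 X241.376 Y96.270
G01 X30.034 Y111.961
M5
G0 X78.160 Y14.935
M4 S793
G01 X108.014 Y65.767 F920
M5
G0 X94.199 Y115.078
M4 S793
G01 X169.309 Y115.078 F920
G01 X169.309 Y45.264
G01 X94.199 Y45.264
G01 X94.199 Y115.078
M5
G0 X236.294 Y75.845
M4 S416
G01 X241.921 Y61.414 F2438
G01 X247.245 Y50.137
G01 X252.265 Y42.015
G01 X256.981 Y37.047
G01 X261.394 Y35.233
M5
G0 X202.541 Y111.815
M4 S793
G01 X234.091 Y139.529 F920
G01 X273.867 Y126.063
G01 X282.093 Y84.883
G01 X250.543 Y57.169
G01 X210.767 Y70.635
G01 X202.541 Y111.815
M5
G0 X114.995 Y71.093
M4 S416
G01 X110.202 Y105.712 F2438
G01 X134.280 Y131.044
G01 X169.097 Y128.014
G01 X188.436 Y98.902
G01 X177.734 Y65.632
G01 X145.050 Y53.256
G01 X114.995 Y71.093
M5
G0 X237.525 Y81.969
M4 S793
G01 X234.951 Y89.892 F920
G01 X228.211 Y94.788
G01 X219.881 Y94.788
G01 X213.141 Y89.892
G01 X210.567 Y81.969
G01 X213.141 Y74.046
G01 X219.881 Y69.150
G01 X228.211 Y69.150
G01 X234.951 Y74.046
G01 X237.525 Y81.969
M5
G0 X0.000 Y0.000

viewBox `0 0 298.962 147.623` with mm width/height → 1 unit = 1 mm. Flip: y_m = 147.623 − y_svg.

**Shape 1** — `<polyline>` open polyline, stroke `#0000ff` → cut (S793, F920). Machine vertices: (122.692,50.318) → (105.798,120.556) → (263.280,83.252) → (66.965,45.474) → (241.376,96.270) → (30.034,111.961). Open path.

**Shape 2** — `<polyline>` line segment, stroke `#0000ff` → cut (S793, F920). Machine vertices: (78.160,14.935) → (108.014,65.767). Open path.

**Shape 3** — `<polygon>` rectangle, stroke `#0000ff` → cut (S793, F920). Machine vertices: (94.199,115.078) → (169.309,115.078) → (169.309,45.264) → (94.199,45.264) → (94.199,115.078). Closed: final G1 returns to the first vertex.

**Shape 4** — `<path>` quadratic bezier, stroke `#ff8800` → engrave (S416, F2438). Control points (SVG): P0=(236.294,71.778), P1=(250.741,111.798), P2=(261.394,112.390); sampled at t=k/5. Machine vertices: (236.294,75.845) → (241.921,61.414) → (247.245,50.137) → (252.265,42.015) → (256.981,37.047) → (261.394,35.233). Open path.

**Shape 5** — `<polygon>` regular polygon, stroke `#0000ff` → cut (S793, F920). Machine vertices: (202.541,111.815) → (234.091,139.529) → (273.867,126.063) → (282.093,84.883) → (250.543,57.169) → (210.767,70.635) → (202.541,111.815). Closed: final G1 returns to the first vertex.

**Shape 6** — `<polygon>` regular polygon, stroke `#ff8800` → engrave (S416, F2438). Machine vertices: (114.995,71.093) → (110.202,105.712) → (134.280,131.044) → (169.097,128.014) → (188.436,98.902) → (177.734,65.632) → (145.050,53.256) → (114.995,71.093). Closed: final G1 returns to the first vertex.

**Shape 7** — `<circle>` circle, stroke `#0000ff` → cut (S793, F920). Machine vertices: (237.525,81.969) → (234.951,89.892) → (228.211,94.788) → (219.881,94.788) → (213.141,89.892) → (210.567,81.969) → (213.141,74.046) → (219.881,69.150) → (228.211,69.150) → (234.951,74.046) → (237.525,81.969). Closed: final G1 returns to the first vertex.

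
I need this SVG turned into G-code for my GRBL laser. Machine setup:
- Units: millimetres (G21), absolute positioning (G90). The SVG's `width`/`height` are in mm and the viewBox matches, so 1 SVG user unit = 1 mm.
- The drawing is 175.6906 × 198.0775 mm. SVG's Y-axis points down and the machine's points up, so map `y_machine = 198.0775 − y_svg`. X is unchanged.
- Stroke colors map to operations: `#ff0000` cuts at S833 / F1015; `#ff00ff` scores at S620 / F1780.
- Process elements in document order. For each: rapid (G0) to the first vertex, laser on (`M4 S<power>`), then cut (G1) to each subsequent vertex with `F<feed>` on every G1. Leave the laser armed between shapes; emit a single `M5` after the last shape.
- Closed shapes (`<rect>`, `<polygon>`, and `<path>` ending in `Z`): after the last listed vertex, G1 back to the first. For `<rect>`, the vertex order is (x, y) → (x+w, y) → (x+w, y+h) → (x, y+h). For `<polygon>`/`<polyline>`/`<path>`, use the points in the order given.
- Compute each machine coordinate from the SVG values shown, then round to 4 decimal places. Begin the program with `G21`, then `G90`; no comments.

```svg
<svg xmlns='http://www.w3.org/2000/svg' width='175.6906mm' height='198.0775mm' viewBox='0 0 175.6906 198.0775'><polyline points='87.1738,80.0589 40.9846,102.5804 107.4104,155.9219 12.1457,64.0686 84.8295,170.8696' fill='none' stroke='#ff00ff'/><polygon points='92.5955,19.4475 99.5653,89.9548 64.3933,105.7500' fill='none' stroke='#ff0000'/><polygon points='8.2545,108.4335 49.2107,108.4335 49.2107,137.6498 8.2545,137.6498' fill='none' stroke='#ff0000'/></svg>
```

G21
G90
G0 X87.1738 Y118.0186
M4 S620
G1 X40.9846 Y95.4971 F1780
G1 X107.4104 Y42.1556 F1780
G1 X12.1457 Y134.0089 F1780
G1 X84.8295 Y27.2079 F1780
G0 X92.5955 Y178.6300
M4 S833
G1 X99.5653 Y108.1227 F1015
G1 X64.3933 Y92.3275 F1015
G1 X92.5955 Y178.6300 F1015
G0 X8.2545 Y89.6440
M4 S833
G1 X49.2107 Y89.6440 F1015
G1 X49.2107 Y60.4277 F1015
G1 X8.2545 Y60.4277 F1015
G1 X8.2545 Y89.6440 F1015
M5

viewBox `0 0 175.6906 198.0775` with mm width/height → 1 unit = 1 mm. Flip: y_m = 198.0775 − y_svg.

**Shape 1** — `<polyline>` open polyline, stroke `#ff00ff` → score (S620, F1780). Machine vertices: (87.1738,118.0186) → (40.9846,95.4971) → (107.4104,42.1556) → (12.1457,134.0089) → (84.8295,27.2079). Open path.

**Shape 2** — `<polygon>` closed polygon, stroke `#ff0000` → cut (S833, F1015). Machine vertices: (92.5955,178.6300) → (99.5653,108.1227) → (64.3933,92.3275) → (92.5955,178.6300). Closed: final G1 returns to the first vertex.

**Shape 3** — `<polygon>` rectangle, stroke `#ff0000` → cut (S833, F1015). Machine vertices: (8.2545,89.6440) → (49.2107,89.6440) → (49.2107,60.4277) → (8.2545,60.4277) → (8.2545,89.6440). Closed: final G1 returns to the first vertex.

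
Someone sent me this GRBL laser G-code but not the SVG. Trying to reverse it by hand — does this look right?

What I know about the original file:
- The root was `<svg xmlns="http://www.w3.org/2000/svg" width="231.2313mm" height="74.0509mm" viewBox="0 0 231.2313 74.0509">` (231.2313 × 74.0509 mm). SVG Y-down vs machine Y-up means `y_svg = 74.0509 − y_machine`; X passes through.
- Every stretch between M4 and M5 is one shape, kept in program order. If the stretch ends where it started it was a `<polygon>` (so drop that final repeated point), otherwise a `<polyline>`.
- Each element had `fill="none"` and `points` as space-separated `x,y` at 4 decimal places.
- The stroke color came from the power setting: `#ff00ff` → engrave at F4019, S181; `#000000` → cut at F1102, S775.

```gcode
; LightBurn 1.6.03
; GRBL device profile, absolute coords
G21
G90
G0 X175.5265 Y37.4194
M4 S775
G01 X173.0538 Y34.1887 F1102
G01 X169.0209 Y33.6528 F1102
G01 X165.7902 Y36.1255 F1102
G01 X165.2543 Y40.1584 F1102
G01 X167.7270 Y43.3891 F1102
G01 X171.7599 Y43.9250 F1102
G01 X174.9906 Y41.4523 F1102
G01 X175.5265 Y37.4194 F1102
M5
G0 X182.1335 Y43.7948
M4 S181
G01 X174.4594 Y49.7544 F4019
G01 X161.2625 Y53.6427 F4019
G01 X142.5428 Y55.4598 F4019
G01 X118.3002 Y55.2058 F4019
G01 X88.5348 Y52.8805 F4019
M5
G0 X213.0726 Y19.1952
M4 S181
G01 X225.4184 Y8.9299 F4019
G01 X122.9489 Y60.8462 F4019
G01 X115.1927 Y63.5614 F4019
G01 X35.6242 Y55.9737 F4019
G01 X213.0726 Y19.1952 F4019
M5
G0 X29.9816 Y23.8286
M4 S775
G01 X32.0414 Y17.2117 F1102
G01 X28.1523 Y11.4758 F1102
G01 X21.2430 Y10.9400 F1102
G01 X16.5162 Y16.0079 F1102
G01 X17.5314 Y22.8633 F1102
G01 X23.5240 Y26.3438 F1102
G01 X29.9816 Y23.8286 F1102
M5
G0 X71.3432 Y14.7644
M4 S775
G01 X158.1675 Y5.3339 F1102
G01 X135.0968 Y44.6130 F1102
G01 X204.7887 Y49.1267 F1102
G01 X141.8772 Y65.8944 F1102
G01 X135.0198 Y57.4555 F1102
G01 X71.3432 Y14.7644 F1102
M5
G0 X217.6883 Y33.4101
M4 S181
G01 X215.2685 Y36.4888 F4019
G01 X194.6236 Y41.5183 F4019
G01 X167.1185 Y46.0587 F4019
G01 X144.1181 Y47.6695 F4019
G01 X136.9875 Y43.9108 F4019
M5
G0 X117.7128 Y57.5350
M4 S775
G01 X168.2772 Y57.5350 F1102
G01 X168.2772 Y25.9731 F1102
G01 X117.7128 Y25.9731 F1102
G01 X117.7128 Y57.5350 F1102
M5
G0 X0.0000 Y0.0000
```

<svg xmlns="http://www.w3.org/2000/svg" width="231.2313mm" height="74.0509mm" viewBox="0 0 231.2313 74.0509">
  <polygon points="175.5265,36.6315 173.0538,39.8622 169.0209,40.3981 165.7902,37.9254 165.2543,33.8925 167.7270,30.6618 171.7599,30.1259 174.9906,32.5986" fill="none" stroke="#000000"/>
  <polyline points="182.1335,30.2561 174.4594,24.2965 161.2625,20.4082 142.5428,18.5911 118.3002,18.8451 88.5348,21.1704" fill="none" stroke="#ff00ff"/>
  <polygon points="213.0726,54.8557 225.4184,65.1210 122.9489,13.2047 115.1927,10.4895 35.6242,18.0772" fill="none" stroke="#ff00ff"/>
  <polygon points="29.9816,50.2223 32.0414,56.8392 28.1523,62.5751 21.2430,63.1109 16.5162,58.0430 17.5314,51.1876 23.5240,47.7071" fill="none" stroke="#000000"/>
  <polygon points="71.3432,59.2865 158.1675,68.7170 135.0968,29.4379 204.7887,24.9242 141.8772,8.1565 135.0198,16.5954" fill="none" stroke="#000000"/>
  <polyline points="217.6883,40.6408 215.2685,37.5621 194.6236,32.5326 167.1185,27.9922 144.1181,26.3814 136.9875,30.1401" fill="none" stroke="#ff00ff"/>
  <polygon points="117.7128,16.5159 168.2772,16.5159 168.2772,48.0778 117.7128,48.0778" fill="none" stroke="#000000"/>
</svg>

Machine Y-up, SVG Y-down with viewBox height 74.0509, so y_svg = 74.0509 − y_machine; X carries over.

Run 1: power S775 maps to stroke `#000000` (cut). The run returns to its start, so emit a `<polygon>` with points (Y-flipped): 175.5265,36.6315 173.0538,39.8622 169.0209,40.3981 165.7902,37.9254 165.2543,33.8925 167.7270,30.6618 171.7599,30.1259 174.9906,32.5986.

Run 2: the run's S181 means `#ff00ff` (engrave). The run is open, so emit a `<polyline>` with points (Y-flipped): 182.1335,30.2561 174.4594,24.2965 161.2625,20.4082 142.5428,18.5911 118.3002,18.8451 88.5348,21.1704.

Run 3: the run's S181 means `#ff00ff` (engrave). The run returns to its start, so emit a `<polygon>` with points (Y-flipped): 213.0726,54.8557 225.4184,65.1210 122.9489,13.2047 115.1927,10.4895 35.6242,18.0772.

Run 4: power S775 maps to stroke `#000000` (cut). The run returns to its start, so emit a `<polygon>` with points (Y-flipped): 29.9816,50.2223 32.0414,56.8392 28.1523,62.5751 21.2430,63.1109 16.5162,58.0430 17.5314,51.1876 23.5240,47.7071.

Run 5: power S775 maps to stroke `#000000` (cut). The run returns to its start, so emit a `<polygon>` with points (Y-flipped): 71.3432,59.2865 158.1675,68.7170 135.0968,29.4379 204.7887,24.9242 141.8772,8.1565 135.0198,16.5954.

Run 6: the run's S181 means `#ff00ff` (engrave). The run is open, so emit a `<polyline>` with points (Y-flipped): 217.6883,40.6408 215.2685,37.5621 194.6236,32.5326 167.1185,27.9922 144.1181,26.3814 136.9875,30.1401.

Run 7: power S775 maps to stroke `#000000` (cut). The run returns to its start, so emit a `<polygon>` with points (Y-flipped): 117.7128,16.5159 168.2772,16.5159 168.2772,48.0778 117.7128,48.0778.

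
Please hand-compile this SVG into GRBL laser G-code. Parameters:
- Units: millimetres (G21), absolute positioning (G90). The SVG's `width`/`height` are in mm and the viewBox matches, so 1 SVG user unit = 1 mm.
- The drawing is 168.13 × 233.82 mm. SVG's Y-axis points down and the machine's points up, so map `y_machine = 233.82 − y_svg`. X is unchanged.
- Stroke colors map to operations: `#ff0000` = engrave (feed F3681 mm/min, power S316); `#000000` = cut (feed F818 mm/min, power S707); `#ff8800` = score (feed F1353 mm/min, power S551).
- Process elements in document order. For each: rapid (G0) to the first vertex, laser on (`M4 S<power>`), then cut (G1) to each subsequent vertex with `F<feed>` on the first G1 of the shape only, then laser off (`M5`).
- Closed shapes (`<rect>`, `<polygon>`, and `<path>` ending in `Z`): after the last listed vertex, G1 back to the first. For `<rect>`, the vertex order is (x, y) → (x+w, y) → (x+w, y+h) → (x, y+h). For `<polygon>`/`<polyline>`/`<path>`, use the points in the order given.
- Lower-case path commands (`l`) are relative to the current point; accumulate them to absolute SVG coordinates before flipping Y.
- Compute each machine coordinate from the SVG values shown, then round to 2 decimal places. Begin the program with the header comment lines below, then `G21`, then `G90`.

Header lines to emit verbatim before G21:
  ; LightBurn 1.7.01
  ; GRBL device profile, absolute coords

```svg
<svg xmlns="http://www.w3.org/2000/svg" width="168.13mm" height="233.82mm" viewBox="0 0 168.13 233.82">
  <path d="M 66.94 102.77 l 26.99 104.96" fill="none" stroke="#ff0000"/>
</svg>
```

1 u = 1 mm; y_m = 233.82 − y.

[1] `<path>` line segment, #ff0000→engrave S316 F3681: (66.94,131.05) → (93.93,26.09)

; LightBurn 1.7.01
; GRBL device profile, absolute coords
G21
G90
G0 X66.94 Y131.05
M4 S316
G1 X93.93 Y26.09 F3681
M5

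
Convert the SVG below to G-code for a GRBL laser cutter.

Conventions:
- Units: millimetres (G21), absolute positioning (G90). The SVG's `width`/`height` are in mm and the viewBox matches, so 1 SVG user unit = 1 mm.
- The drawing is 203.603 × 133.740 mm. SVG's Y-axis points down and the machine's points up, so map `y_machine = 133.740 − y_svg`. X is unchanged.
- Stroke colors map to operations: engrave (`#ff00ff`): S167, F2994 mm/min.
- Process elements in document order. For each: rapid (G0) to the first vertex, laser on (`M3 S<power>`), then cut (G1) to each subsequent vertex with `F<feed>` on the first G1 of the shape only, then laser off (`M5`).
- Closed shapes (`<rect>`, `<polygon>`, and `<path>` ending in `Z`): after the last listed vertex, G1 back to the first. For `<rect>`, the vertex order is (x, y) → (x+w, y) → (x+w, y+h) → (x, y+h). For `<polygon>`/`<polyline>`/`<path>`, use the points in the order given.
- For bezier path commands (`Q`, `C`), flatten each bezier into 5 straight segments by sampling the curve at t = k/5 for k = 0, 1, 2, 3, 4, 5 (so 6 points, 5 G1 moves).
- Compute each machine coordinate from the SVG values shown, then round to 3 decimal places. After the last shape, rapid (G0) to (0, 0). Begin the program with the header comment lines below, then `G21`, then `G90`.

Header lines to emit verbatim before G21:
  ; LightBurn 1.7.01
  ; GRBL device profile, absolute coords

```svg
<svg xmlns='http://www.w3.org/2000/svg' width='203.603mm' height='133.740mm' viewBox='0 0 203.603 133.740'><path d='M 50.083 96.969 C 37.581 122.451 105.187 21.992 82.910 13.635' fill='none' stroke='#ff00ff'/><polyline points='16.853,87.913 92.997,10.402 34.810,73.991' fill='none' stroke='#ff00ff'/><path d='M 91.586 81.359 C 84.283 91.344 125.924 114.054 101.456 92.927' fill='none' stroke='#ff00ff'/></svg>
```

viewBox `0 0 203.603 133.740` with mm width/height → 1 unit = 1 mm. Flip: y_m = 133.740 − y_svg.

**Shape 1** — `<path>` cubic bezier, stroke `#ff00ff` → engrave (S167, F2994). Control points (SVG): P0=(50.083,96.969), P1=(37.581,122.451), P2=(105.187,21.992), P3=(82.910,13.635); sampled at t=k/5. Machine vertices: (50.083,36.771) → (50.835,34.850) → (62.653,52.690) → (77.378,79.822) → (86.850,105.783) → (82.910,120.105). Open path.

**Shape 2** — `<polyline>` open polyline, stroke `#ff00ff` → engrave (S167, F2994). Machine vertices: (16.853,45.827) → (92.997,123.338) → (34.810,59.749). Open path.

**Shape 3** — `<path>` cubic bezier, stroke `#ff00ff` → engrave (S167, F2994). Control points (SVG): P0=(91.586,81.359), P1=(84.283,91.344), P2=(125.924,114.054), P3=(101.456,92.927); sampled at t=k/5. Machine vertices: (91.586,52.381) → (92.157,45.315) → (98.952,37.911) → (106.449,32.882) → (109.124,32.945) → (101.456,40.813). Open path.

; LightBurn 1.7.01
; GRBL device profile, absolute coords
G21
G90
G0 X50.083 Y36.771
M3 S167
G1 X50.835 Y34.850 F2994
G1 X62.653 Y52.690
G1 X77.378 Y79.822
G1 X86.850 Y105.783
G1 X82.910 Y120.105
M5
G0 X16.853 Y45.827
M3 S167
G1 X92.997 Y123.338 F2994
G1 X34.810 Y59.749
M5
G0 X91.586 Y52.381
M3 S167
G1 X92.157 Y45.315 F2994
G1 X98.952 Y37.911
G1 X106.449 Y32.882
G1 X109.124 Y32.945
G1 X101.456 Y40.813
M5
G0 X0.000 Y0.000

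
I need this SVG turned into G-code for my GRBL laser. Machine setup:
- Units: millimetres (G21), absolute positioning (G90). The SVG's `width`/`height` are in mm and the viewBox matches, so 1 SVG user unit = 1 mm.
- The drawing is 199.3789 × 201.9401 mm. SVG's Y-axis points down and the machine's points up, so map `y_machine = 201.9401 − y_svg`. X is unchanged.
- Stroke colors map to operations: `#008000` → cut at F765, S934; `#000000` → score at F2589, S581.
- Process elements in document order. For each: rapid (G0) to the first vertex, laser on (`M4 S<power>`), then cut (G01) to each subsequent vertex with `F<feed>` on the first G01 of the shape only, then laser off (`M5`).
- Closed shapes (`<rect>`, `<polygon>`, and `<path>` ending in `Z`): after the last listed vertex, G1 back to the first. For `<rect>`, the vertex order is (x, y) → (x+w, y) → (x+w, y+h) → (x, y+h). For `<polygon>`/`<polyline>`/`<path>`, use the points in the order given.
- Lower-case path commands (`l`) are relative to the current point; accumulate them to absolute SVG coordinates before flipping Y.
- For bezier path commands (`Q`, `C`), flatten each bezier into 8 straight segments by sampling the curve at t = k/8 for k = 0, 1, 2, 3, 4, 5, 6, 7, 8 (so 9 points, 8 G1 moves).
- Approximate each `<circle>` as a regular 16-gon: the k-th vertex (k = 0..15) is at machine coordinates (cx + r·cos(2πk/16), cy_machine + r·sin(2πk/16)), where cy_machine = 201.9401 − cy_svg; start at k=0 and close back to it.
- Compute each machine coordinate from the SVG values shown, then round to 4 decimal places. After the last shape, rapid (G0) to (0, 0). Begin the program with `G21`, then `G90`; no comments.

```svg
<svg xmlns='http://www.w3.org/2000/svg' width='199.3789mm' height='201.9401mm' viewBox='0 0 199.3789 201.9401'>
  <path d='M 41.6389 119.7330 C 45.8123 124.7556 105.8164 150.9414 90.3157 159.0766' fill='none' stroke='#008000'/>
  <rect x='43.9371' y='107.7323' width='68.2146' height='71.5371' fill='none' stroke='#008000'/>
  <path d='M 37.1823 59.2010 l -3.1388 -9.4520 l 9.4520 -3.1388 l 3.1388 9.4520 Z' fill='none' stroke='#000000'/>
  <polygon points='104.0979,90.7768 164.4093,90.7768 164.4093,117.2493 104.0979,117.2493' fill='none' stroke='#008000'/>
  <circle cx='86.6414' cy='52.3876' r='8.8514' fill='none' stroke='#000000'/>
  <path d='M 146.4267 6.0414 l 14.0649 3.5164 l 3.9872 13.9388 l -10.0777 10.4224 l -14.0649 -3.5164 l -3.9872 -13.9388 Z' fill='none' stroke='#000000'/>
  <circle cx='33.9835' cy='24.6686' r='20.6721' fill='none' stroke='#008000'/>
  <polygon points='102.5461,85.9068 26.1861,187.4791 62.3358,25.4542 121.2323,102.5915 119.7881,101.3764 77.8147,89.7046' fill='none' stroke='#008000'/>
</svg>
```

G21
G90
G0 X41.6389 Y82.2071
M4 S934
G01 X45.5645 Y79.4082 F765
G01 X53.1851 Y75.0848
G01 X62.9617 Y69.6964
G01 X73.3551 Y63.7025
G01 X82.8263 Y57.5628
G01 X89.8362 Y51.7367
G01 X92.8457 Y46.6837
G01 X90.3157 Y42.8635
M5
G0 X43.9371 Y94.2078
M4 S934
G01 X112.1517 Y94.2078 F765
G01 X112.1517 Y22.6707
G01 X43.9371 Y22.6707
G01 X43.9371 Y94.2078
M5
G0 X37.1823 Y142.7391
M4 S581
G01 X34.0435 Y152.1911 F2589
G01 X43.4955 Y155.3299
G01 X46.6343 Y145.8779
G01 X37.1823 Y142.7391
M5
G0 X104.0979 Y111.1633
M4 S934
G01 X164.4093 Y111.1633 F765
G01 X164.4093 Y84.6908
G01 X104.0979 Y84.6908
G01 X104.0979 Y111.1633
M5
G0 X95.4928 Y149.5525
M4 S581
G01 X94.8190 Y152.9398 F2589
G01 X92.9003 Y155.8114
G01 X90.0287 Y157.7301
G01 X86.6414 Y158.4039
G01 X83.2541 Y157.7301
G01 X80.3825 Y155.8114
G01 X78.4638 Y152.9398
G01 X77.7900 Y149.5525
G01 X78.4638 Y146.1652
G01 X80.3825 Y143.2936
G01 X83.2541 Y141.3749
G01 X86.6414 Y140.7011
G01 X90.0287 Y141.3749
G01 X92.9003 Y143.2936
G01 X94.8190 Y146.1652
G01 X95.4928 Y149.5525
M5
G0 X146.4267 Y195.8987
M4 S581
G01 X160.4916 Y192.3823 F2589
G01 X164.4788 Y178.4435
G01 X154.4011 Y168.0211
G01 X140.3362 Y171.5375
G01 X136.3490 Y185.4763
G01 X146.4267 Y195.8987
M5
G0 X54.6556 Y177.2715
M4 S934
G01 X53.0820 Y185.1824 F765
G01 X48.6009 Y191.8889
G01 X41.8944 Y196.3700
G01 X33.9835 Y197.9436
G01 X26.0726 Y196.3700
G01 X19.3661 Y191.8889
G01 X14.8850 Y185.1824
G01 X13.3114 Y177.2715
G01 X14.8850 Y169.3606
G01 X19.3661 Y162.6541
G01 X26.0726 Y158.1730
G01 X33.9835 Y156.5994
G01 X41.8944 Y158.1730
G01 X48.6009 Y162.6541
G01 X53.0820 Y169.3606
G01 X54.6556 Y177.2715
M5
G0 X102.5461 Y116.0333
M4 S934
G01 X26.1861 Y14.4610 F765
G01 X62.3358 Y176.4859
G01 X121.2323 Y99.3486
G01 X119.7881 Y100.5637
G01 X77.8147 Y112.2355
G01 X102.5461 Y116.0333
M5
G0 X0.0000 Y0.0000

Since the viewBox matches the mm dimensions, user units are millimetres directly. The only transform is the Y-flip y_m = 201.9401 − y_svg.

Shape 1 is a cubic bezier drawn with `<path>`. Its stroke #008000 means cut at S934, F765. After flipping Y the toolpath is (41.6389,82.2071) → (45.5645,79.4082) → (53.1851,75.0848) → (62.9617,69.6964) → (73.3551,63.7025) → (82.8263,57.5628) → (89.8362,51.7367) → (92.8457,46.6837) → (90.3157,42.8635).

Shape 2 is a rectangle drawn with `<rect>`. Its stroke #008000 means cut at S934, F765. After flipping Y the toolpath is (43.9371,94.2078) → (112.1517,94.2078) → (112.1517,22.6707) → (43.9371,22.6707) → (43.9371,94.2078), returning to the start.

Shape 3 is a regular polygon drawn with `<path>`. Its stroke #000000 means score at S581, F2589. After flipping Y the toolpath is (37.1823,142.7391) → (34.0435,152.1911) → (43.4955,155.3299) → (46.6343,145.8779) → (37.1823,142.7391), returning to the start.

Shape 4 is a rectangle drawn with `<polygon>`. Its stroke #008000 means cut at S934, F765. After flipping Y the toolpath is (104.0979,111.1633) → (164.4093,111.1633) → (164.4093,84.6908) → (104.0979,84.6908) → (104.0979,111.1633), returning to the start.

Shape 5 is a circle drawn with `<circle>`. Its stroke #000000 means score at S581, F2589. After flipping Y the toolpath is (95.4928,149.5525) → (94.8190,152.9398) → (92.9003,155.8114) → (90.0287,157.7301) → (86.6414,158.4039) → (83.2541,157.7301) → (80.3825,155.8114) → (78.4638,152.9398) → (77.7900,149.5525) → (78.4638,146.1652) → (80.3825,143.2936) → (83.2541,141.3749) → (86.6414,140.7011) → (90.0287,141.3749) → (92.9003,143.2936) → (94.8190,146.1652) → (95.4928,149.5525), returning to the start.

Shape 6 is a regular polygon drawn with `<path>`. Its stroke #000000 means score at S581, F2589. After flipping Y the toolpath is (146.4267,195.8987) → (160.4916,192.3823) → (164.4788,178.4435) → (154.4011,168.0211) → (140.3362,171.5375) → (136.3490,185.4763) → (146.4267,195.8987), returning to the start.

Shape 7 is a circle drawn with `<circle>`. Its stroke #008000 means cut at S934, F765. After flipping Y the toolpath is (54.6556,177.2715) → (53.0820,185.1824) → (48.6009,191.8889) → (41.8944,196.3700) → (33.9835,197.9436) → (26.0726,196.3700) → (19.3661,191.8889) → (14.8850,185.1824) → (13.3114,177.2715) → (14.8850,169.3606) → (19.3661,162.6541) → (26.0726,158.1730) → (33.9835,156.5994) → (41.8944,158.1730) → (48.6009,162.6541) → (53.0820,169.3606) → (54.6556,177.2715), returning to the start.

Shape 8 is a closed polygon drawn with `<polygon>`. Its stroke #008000 means cut at S934, F765. After flipping Y the toolpath is (102.5461,116.0333) → (26.1861,14.4610) → (62.3358,176.4859) → (121.2323,99.3486) → (119.7881,100.5637) → (77.8147,112.2355) → (102.5461,116.0333), returning to the start.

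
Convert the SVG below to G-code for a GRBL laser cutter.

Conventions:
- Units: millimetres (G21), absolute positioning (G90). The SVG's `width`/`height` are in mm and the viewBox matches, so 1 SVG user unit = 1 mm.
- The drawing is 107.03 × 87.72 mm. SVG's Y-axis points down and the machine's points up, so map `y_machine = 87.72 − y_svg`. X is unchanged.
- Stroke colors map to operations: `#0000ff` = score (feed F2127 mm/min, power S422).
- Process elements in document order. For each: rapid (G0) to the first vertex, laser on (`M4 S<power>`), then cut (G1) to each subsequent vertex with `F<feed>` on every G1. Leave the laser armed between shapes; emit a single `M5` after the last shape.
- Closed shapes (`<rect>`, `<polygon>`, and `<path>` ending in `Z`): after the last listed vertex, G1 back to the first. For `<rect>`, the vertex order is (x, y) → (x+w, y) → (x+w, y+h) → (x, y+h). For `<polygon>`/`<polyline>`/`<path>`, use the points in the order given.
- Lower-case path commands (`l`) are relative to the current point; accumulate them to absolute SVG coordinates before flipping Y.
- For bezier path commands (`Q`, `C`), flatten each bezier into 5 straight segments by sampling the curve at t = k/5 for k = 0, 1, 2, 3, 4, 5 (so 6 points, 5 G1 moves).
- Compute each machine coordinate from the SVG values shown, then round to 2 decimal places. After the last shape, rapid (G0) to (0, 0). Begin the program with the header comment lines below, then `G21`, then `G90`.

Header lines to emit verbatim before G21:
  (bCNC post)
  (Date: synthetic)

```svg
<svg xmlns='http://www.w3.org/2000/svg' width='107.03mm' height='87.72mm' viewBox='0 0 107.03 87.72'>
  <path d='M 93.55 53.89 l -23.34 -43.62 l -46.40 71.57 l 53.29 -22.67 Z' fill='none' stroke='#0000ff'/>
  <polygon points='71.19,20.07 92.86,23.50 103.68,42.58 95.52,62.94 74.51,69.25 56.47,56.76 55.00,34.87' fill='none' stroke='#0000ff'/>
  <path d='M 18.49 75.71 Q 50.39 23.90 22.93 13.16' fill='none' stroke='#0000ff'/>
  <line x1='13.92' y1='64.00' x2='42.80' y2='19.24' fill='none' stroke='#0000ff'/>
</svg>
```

(bCNC post)
(Date: synthetic)
G21
G90
G0 X93.55 Y33.83
M4 S422
G1 X70.21 Y77.45 F2127
G1 X23.81 Y5.88 F2127
G1 X77.10 Y28.55 F2127
G1 X93.55 Y33.83 F2127
G0 X71.19 Y67.65
M4 S422
G1 X92.86 Y64.22 F2127
G1 X103.68 Y45.14 F2127
G1 X95.52 Y24.78 F2127
G1 X74.51 Y18.47 F2127
G1 X56.47 Y30.96 F2127
G1 X55.00 Y52.85 F2127
G1 X71.19 Y67.65 F2127
G0 X18.49 Y12.01
M4 S422
G1 X28.88 Y31.09 F2127
G1 X34.51 Y46.89 F2127
G1 X35.40 Y59.40 F2127
G1 X31.54 Y68.62 F2127
G1 X22.93 Y74.56 F2127
G0 X13.92 Y23.72
M4 S422
G1 X42.80 Y68.48 F2127
M5
G0 X0.00 Y0.00

Since the viewBox matches the mm dimensions, user units are millimetres directly. The only transform is the Y-flip y_m = 87.72 − y_svg.

Shape 1 is a closed polygon drawn with `<path>`. Its stroke #0000ff means score at S422, F2127. After flipping Y the toolpath is (93.55,33.83) → (70.21,77.45) → (23.81,5.88) → (77.10,28.55) → (93.55,33.83), returning to the start.

Shape 2 is a regular polygon drawn with `<polygon>`. Its stroke #0000ff means score at S422, F2127. After flipping Y the toolpath is (71.19,67.65) → (92.86,64.22) → (103.68,45.14) → (95.52,24.78) → (74.51,18.47) → (56.47,30.96) → (55.00,52.85) → (71.19,67.65), returning to the start.

Shape 3 is a quadratic bezier drawn with `<path>`. Its stroke #0000ff means score at S422, F2127. After flipping Y the toolpath is (18.49,12.01) → (28.88,31.09) → (34.51,46.89) → (35.40,59.40) → (31.54,68.62) → (22.93,74.56).

Shape 4 is a line segment drawn with `<line>`. Its stroke #0000ff means score at S422, F2127. After flipping Y the toolpath is (13.92,23.72) → (42.80,68.48).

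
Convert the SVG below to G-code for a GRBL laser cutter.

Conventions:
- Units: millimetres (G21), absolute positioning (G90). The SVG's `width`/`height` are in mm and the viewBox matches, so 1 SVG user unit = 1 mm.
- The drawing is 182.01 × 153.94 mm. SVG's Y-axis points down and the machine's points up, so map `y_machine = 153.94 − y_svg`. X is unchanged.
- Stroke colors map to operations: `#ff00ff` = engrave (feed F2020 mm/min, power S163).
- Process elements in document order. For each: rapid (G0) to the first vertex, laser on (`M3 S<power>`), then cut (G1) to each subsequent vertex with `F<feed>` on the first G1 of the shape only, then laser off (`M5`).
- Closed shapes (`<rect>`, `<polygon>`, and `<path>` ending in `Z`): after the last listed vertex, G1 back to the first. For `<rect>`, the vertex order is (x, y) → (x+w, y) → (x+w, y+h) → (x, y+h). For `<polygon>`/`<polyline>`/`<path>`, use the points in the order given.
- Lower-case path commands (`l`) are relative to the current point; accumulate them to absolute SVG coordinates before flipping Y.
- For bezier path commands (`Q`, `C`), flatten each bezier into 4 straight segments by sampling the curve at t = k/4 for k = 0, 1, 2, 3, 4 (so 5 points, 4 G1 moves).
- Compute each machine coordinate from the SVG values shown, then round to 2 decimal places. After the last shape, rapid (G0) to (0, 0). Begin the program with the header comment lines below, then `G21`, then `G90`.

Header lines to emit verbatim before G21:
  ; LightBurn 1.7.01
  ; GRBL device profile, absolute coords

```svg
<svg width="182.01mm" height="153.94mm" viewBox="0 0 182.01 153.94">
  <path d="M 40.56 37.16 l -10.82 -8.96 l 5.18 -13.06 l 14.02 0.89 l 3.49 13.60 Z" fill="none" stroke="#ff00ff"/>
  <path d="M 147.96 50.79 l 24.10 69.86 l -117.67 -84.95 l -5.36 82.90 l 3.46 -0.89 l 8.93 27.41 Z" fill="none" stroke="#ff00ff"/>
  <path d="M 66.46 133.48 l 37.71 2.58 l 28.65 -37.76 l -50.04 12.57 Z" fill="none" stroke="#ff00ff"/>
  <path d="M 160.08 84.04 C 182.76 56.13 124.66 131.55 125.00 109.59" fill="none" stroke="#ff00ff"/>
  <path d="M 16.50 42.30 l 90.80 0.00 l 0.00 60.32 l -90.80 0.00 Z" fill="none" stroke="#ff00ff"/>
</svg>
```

; LightBurn 1.7.01
; GRBL device profile, absolute coords
G21
G90
G0 X40.56 Y116.78
M3 S163
G1 X29.74 Y125.74 F2020
G1 X34.92 Y138.80
G1 X48.94 Y137.91
G1 X52.43 Y124.31
G1 X40.56 Y116.78
M5
G0 X147.96 Y103.15
M3 S163
G1 X172.06 Y33.29 F2020
G1 X54.39 Y118.24
G1 X49.03 Y35.34
G1 X52.49 Y36.23
G1 X61.42 Y8.82
G1 X147.96 Y103.15
M5
G0 X66.46 Y20.46
M3 S163
G1 X104.17 Y17.88 F2020
G1 X132.82 Y55.64
G1 X82.78 Y43.07
G1 X66.46 Y20.46
M5
G0 X160.08 Y69.90
M3 S163
G1 X164.12 Y74.59 F2020
G1 X150.92 Y59.36
G1 X133.53 Y43.00
G1 X125.00 Y44.35
M5
G0 X16.50 Y111.64
M3 S163
G1 X107.30 Y111.64 F2020
G1 X107.30 Y51.32
G1 X16.50 Y51.32
G1 X16.50 Y111.64
M5
G0 X0.00 Y0.00

1 u = 1 mm; y_m = 153.94 − y.

[1] `<path>` regular polygon, #ff00ff→engrave S163 F2020: (40.56,116.78) → (29.74,125.74) → (34.92,138.80) → (48.94,137.91) → (52.43,124.31) → (40.56,116.78) (closed)

[2] `<path>` closed polygon, #ff00ff→engrave S163 F2020: (147.96,103.15) → (172.06,33.29) → (54.39,118.24) → (49.03,35.34) → (52.49,36.23) → (61.42,8.82) → (147.96,103.15) (closed)

[3] `<path>` closed polygon, #ff00ff→engrave S163 F2020: (66.46,20.46) → (104.17,17.88) → (132.82,55.64) → (82.78,43.07) → (66.46,20.46) (closed)

[4] `<path>` cubic bezier, #ff00ff→engrave S163 F2020: (160.08,69.90) → (164.12,74.59) → (150.92,59.36) → (133.53,43.00) → (125.00,44.35)

[5] `<path>` rectangle, #ff00ff→engrave S163 F2020: (16.50,111.64) → (107.30,111.64) → (107.30,51.32) → (16.50,51.32) → (16.50,111.64) (closed)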